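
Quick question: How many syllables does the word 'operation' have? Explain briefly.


Break 'operation' into syllables: op-er-a-tion -> op | er | a | tion = 4 syllables

4 syllables


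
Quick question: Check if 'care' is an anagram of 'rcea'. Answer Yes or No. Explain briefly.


Sorted letters of 'care': 'acer'
Sorted letters of 'rcea': 'acer'
They match.

Yes


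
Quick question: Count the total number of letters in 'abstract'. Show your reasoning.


Spell out 'abstract' and number each letter: a(1), b(2), s(3), t(4), r(5), a(6), c(7), t(8). Total: 8 letters.

8


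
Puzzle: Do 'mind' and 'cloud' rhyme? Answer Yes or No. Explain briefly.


Rime (stressed vowel + following sounds) of 'mind': -ind = /aɪnd/
Rime of 'cloud': -oud = /aʊd/
/aɪnd/ and /aʊd/ are different ending sounds, so the words do not rhyme.

No


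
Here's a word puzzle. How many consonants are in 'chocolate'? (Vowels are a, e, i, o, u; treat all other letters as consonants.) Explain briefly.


Consonants in 'chocolate': c, h, c, l, t = 5 consonants.

5


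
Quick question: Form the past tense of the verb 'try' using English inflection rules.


Apply rule: Change -y to -ied. 'try' becomes 'tried'.

tried


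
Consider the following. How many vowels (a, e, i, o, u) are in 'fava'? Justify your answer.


Vowels in 'fava': a, a = 2 vowels.

2


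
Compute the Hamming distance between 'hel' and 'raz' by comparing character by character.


Alignment:
Position 1: 'h' vs 'r' = DIFFER
Position 2: 'e' vs 'a' = DIFFER
Position 3: 'l' vs 'z' = DIFFER
Total differences: 3

3


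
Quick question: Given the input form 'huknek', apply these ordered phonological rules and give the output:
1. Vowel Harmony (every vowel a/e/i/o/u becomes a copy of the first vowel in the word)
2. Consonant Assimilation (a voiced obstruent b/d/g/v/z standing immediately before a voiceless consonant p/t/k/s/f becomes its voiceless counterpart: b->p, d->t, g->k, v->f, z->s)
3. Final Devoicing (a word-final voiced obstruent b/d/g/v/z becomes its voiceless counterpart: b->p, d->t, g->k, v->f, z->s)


Starting form: 'huknek'
Rule 1: Vowel Harmony: all vowels become 'u' (matching first vowel). 'huknek' -> 'huknuk'
Rule 2: Consonant Assimilation: no voiced obstruent (b/d/g/v/z) stands immediately before a voiceless consonant (p/t/k/s/f). No change.
Rule 3: Final Devoicing: final consonant 'k' is not one of the voiced obstruents b/d/g/v/z. No change.
Final form: 'huknuk'

huknuk


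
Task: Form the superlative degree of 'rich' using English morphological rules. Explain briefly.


Apply superlative formation (add -est): 'rich' -> 'richest'.

richest


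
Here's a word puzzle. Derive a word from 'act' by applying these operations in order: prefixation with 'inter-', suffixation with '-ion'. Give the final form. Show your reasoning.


Step 1: Add prefix 'inter-' to 'act' = 'interact'
Step 2: Add suffix '-ion' to 'interact' = 'interaction'

interaction


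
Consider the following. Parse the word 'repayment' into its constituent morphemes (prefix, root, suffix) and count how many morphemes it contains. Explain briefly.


Step 1: Identify prefix: 're' (meaning: again)
Step 2: Identify root: 'pay'
Step 3: Identify suffix(es): 'ment'
Decomposition: re- (prefix: again) + pay (root) + -ment (suffix: action/result)
Total morphemes: 3

3 morphemes (re- (prefix: again) + pay (root) + -ment (suffix: action/result))


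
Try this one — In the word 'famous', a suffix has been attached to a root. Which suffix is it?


The word 'famous' = 'fame' (root) + '-ous' (suffix). The suffix is '-ous'.

ous


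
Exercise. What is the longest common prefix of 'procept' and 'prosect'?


Compare from the start: 3 characters match: 'pro'. Mismatch at position 4: 'c' vs 's'.

pro


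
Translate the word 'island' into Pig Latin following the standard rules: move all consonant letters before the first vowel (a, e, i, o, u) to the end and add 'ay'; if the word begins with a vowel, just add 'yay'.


'island' starts with a vowel, so add 'yay': 'islandyay'.

islandyay


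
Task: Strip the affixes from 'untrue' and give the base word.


Remove prefix 'un' from 'untrue' to get root 'true'.

true


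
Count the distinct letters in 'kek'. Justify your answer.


Unique letters in 'kek': {e, k} = 2 distinct letters.

2


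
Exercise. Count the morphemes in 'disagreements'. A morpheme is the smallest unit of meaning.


Decomposition: dis- (prefix) + agree (root) + -ment (suffix) + -s (plural) = 4 morpheme(s)

4 morphemes


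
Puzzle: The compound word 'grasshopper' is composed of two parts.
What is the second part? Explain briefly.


Split 'grasshopper' into 'grass' + 'hopper'. The second part is 'hopper'.

hopper


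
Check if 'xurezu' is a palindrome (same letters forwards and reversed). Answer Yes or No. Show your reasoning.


Forward: 'xurezu'
Reversed: 'uzerux'
They differ.

No


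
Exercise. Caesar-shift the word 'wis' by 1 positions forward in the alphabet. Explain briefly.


Shift each letter by 1: w -> x, i -> j, s -> t. Result: 'xjt'.

xjt


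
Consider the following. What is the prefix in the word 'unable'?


The word 'unable' = 'un' (prefix) + 'able' (root). The prefix is 'un'.

un


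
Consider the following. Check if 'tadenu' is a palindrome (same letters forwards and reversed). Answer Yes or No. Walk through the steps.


Forward: 'tadenu'
Reversed: 'unedat'
They differ.

No


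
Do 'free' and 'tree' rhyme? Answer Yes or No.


Rime (stressed vowel + following sounds) of 'free': -ee = /iː/
Rime of 'tree': -ee = /iː/
/iː/ and /iː/ are the same ending sound, so the words rhyme.

Yes


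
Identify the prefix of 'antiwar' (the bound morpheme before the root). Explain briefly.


The word 'antiwar' = 'anti' (prefix) + 'war' (root). The prefix is 'anti'.

anti


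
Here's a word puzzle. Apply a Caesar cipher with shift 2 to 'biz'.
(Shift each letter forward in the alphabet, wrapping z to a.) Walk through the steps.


Shift each letter by 2: b -> d, i -> k, z -> b. Result: 'dkb'.

dkb


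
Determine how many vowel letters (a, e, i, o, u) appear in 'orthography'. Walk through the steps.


Vowels in 'orthography': o, o, a = 3 vowels.

3


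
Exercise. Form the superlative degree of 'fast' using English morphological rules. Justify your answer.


Apply superlative formation (add -est): 'fast' -> 'fastest'.

fastest


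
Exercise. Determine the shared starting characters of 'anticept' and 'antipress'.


Compare from the start: 4 characters match: 'anti'. Mismatch at position 5: 'c' vs 'p'.

anti


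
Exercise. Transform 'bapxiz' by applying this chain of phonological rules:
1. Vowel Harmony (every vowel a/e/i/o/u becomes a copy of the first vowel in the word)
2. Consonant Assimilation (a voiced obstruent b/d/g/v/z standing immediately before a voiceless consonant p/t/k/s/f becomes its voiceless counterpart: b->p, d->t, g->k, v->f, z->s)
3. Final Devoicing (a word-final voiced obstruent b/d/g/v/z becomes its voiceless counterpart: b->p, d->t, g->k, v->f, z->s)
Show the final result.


Starting form: 'bapxiz'
Rule 1: Vowel Harmony: all vowels become 'a' (matching first vowel). 'bapxiz' -> 'bapxaz'
Rule 2: Consonant Assimilation: no voiced obstruent (b/d/g/v/z) stands immediately before a voiceless consonant (p/t/k/s/f). No change.
Rule 3: Final Devoicing: word-final voiced obstruent 'z' becomes voiceless 's'. 'bapxaz' -> 'bapxas'
Final form: 'bapxas'

bapxas


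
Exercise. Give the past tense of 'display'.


Apply rule: Add -ed. 'display' becomes 'displayed'.

displayed


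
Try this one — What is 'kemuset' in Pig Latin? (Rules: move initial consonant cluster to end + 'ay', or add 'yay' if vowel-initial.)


'kemuset': move consonant cluster 'k' to end and add 'ay': 'emusetkay'.

emusetkay


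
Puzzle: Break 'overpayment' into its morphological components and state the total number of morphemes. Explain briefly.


Step 1: Identify prefix: 'over' (meaning: excessively)
Step 2: Identify root: 'pay'
Step 3: Identify suffix(es): 'ment'
Decomposition: over- (prefix: excessively) + pay (root) + -ment (suffix: action/result)
Total morphemes: 3

3 morphemes (over- (prefix: excessively) + pay (root) + -ment (suffix: action/result))


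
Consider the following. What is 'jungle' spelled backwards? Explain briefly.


Reverse 'jungle' character by character: 'elgnuj'.

elgnuj


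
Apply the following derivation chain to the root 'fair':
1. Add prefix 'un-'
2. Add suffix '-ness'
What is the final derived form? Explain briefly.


Step 1: Add prefix 'un-' to 'fair' = 'unfair'
Step 2: Add suffix '-ness' to 'unfair' = 'unfairness'

unfairness


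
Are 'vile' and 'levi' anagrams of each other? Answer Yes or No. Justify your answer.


Sorted letters of 'vile': 'eilv'
Sorted letters of 'levi': 'eilv'
They match.

Yes


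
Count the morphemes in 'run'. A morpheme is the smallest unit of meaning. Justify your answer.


Decomposition: run (free morpheme) = 1 morpheme(s)

1 morphemes


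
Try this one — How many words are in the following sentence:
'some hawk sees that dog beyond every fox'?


Split into words: some | hawk | sees | that | dog | beyond | every | fox = 8 words.

8


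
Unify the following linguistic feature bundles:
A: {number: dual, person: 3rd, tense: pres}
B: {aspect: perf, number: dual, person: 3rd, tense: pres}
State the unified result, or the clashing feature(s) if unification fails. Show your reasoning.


Compare features:
aspect: A=_ vs B=perf -> unified: perf
number: A=dual vs B=dual -> unified: dual
person: A=3rd vs B=3rd -> unified: 3rd
tense: A=pres vs B=pres -> unified: pres
No clashes found.

Unified: {aspect: perf, number: dual, person: 3rd, tense: pres}


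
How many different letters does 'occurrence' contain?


Unique letters in 'occurrence': {c, e, n, o, r, u} = 6 distinct letters.

6


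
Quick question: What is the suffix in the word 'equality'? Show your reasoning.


The word 'equality' = 'equal' (root) + '-ity' (suffix). The suffix is '-ity'.

ity


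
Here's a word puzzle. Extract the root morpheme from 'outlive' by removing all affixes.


Remove prefix 'out' from 'outlive' to get root 'live'.

live


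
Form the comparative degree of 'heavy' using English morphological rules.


Apply comparative formation (consonant + y: change y to i, add -er): 'heavy' -> 'heavier'.

heavier


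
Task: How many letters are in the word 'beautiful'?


Spell out 'beautiful' and number each letter: b(1), e(2), a(3), u(4), t(5), i(6), f(7), u(8), l(9). Total: 9 letters.

9


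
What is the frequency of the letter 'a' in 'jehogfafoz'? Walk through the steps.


Letter 'a' in 'jehogfafoz': found at position(s) 7 = 1 occurrence(s).

1


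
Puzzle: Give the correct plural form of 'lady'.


Apply rule: Change -y to -ies (consonant + y). 'lady' becomes 'ladies'.

ladies


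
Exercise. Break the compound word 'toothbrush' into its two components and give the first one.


Split 'toothbrush' into 'tooth' + 'brush'. The first part is 'tooth'.

tooth


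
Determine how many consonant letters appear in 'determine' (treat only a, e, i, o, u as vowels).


Consonants in 'determine': d, t, r, m, n = 5 consonants.

5


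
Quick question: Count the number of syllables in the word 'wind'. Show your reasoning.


Break 'wind' into syllables: wind -> wind = 1 syllable

1 syllable


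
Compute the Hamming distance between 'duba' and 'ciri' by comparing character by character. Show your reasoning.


Alignment:
Position 1: 'd' vs 'c' = DIFFER
Position 2: 'u' vs 'i' = DIFFER
Position 3: 'b' vs 'r' = DIFFER
Position 4: 'a' vs 'i' = DIFFER
Total differences: 4

4


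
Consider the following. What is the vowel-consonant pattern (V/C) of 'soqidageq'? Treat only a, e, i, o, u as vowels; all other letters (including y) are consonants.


Letter mapping: s = C, o = V, q = C, i = V, d = C, a = V, g = C, e = V, q = C.

CVCVCVCVC


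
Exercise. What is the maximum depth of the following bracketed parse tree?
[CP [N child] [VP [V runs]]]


Count bracket nesting levels:
'[' at pos 0: depth = 1
'[' at pos 4: depth = 2
'[' at pos 14: depth = 2
'[' at pos 18: depth = 3
Maximum depth reached: 3

3


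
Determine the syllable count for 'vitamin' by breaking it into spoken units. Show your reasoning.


Break 'vitamin' into syllables: vi-ta-min -> vi | ta | min = 3 syllables

3 syllables


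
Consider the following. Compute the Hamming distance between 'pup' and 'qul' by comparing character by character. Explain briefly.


Alignment:
Position 1: 'p' vs 'q' = DIFFER
Position 2: 'u' vs 'u' = match
Position 3: 'p' vs 'l' = DIFFER
Total differences: 2

2


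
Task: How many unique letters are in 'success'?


Unique letters in 'success': {c, e, s, u} = 4 distinct letters.

4


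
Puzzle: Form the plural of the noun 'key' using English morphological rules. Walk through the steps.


Apply rule: Add -s. 'key' becomes 'keys'.

keys


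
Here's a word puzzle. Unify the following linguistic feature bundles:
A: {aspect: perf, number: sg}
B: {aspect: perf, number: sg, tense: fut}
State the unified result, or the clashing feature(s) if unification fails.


Compare features:
aspect: A=perf vs B=perf -> unified: perf
number: A=sg vs B=sg -> unified: sg
tense: A=_ vs B=fut -> unified: fut
No clashes found.

Unified: {aspect: perf, number: sg, tense: fut}


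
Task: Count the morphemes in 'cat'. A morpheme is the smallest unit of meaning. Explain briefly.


Decomposition: cat (free morpheme) = 1 morpheme(s)

1 morphemes


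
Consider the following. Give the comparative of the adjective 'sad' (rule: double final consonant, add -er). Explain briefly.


Apply comparative formation (double final consonant, add -er): 'sad' -> 'sadder'.

sadder


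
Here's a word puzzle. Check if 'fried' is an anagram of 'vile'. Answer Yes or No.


Sorted letters of 'fried': 'defir'
Sorted letters of 'vile': 'eilv'
They do not match.

No


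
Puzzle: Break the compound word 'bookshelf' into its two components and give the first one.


Split 'bookshelf' into 'book' + 'shelf'. The first part is 'book'.

book


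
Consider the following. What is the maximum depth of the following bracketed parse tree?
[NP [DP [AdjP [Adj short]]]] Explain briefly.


Count bracket nesting levels:
'[' at pos 0: depth = 1
'[' at pos 4: depth = 2
'[' at pos 8: depth = 3
'[' at pos 14: depth = 4
Maximum depth reached: 4

4


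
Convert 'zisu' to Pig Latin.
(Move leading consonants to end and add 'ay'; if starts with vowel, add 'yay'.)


'zisu': move consonant cluster 'z' to end and add 'ay': 'isuzay'.

isuzay


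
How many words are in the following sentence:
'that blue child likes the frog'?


Split into words: that | blue | child | likes | the | frog = 6 words.

6


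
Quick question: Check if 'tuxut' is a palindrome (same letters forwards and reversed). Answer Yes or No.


Forward: 'tuxut'
Reversed: 'tuxut'
They are identical.

Yes


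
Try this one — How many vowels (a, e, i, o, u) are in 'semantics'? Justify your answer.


Vowels in 'semantics': e, a, i = 3 vowels.

3


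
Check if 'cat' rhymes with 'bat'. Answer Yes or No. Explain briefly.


Rime (stressed vowel + following sounds) of 'cat': -at = /æt/
Rime of 'bat': -at = /æt/
/æt/ and /æt/ are the same ending sound, so the words rhyme.

Yes


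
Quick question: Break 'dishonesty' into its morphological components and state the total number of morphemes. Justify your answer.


Step 1: Identify prefix: 'dis' (meaning: not/apart)
Step 2: Identify root: 'honest'
Step 3: Identify suffix(es): 'y'
Decomposition: dis- (prefix: not/apart) + honest (root) + -y (suffix: quality)
Total morphemes: 3

3 morphemes (dis- (prefix: not/apart) + honest (root) + -y (suffix: quality))


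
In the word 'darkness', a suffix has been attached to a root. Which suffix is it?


The word 'darkness' = 'dark' (root) + '-ness' (suffix). The suffix is '-ness'.

ness


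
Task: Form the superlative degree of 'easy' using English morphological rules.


Apply superlative formation (consonant + y: change y to i, add -est): 'easy' -> 'easiest'.

easiest


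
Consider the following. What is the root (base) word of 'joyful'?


Remove suffix '-ful' from 'joyful' to get root 'joy'.

joy


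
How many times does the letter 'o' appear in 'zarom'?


Letter 'o' in 'zarom': found at position(s) 4 = 1 occurrence(s).

1


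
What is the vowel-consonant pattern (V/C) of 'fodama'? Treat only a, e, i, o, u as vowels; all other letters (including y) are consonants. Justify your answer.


Letter mapping: f = C, o = V, d = C, a = V, m = C, a = V.

CVCVCV


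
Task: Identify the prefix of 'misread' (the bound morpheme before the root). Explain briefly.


The word 'misread' = 'mis' (prefix) + 'read' (root). The prefix is 'mis'.

mis


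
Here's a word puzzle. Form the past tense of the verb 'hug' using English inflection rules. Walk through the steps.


Apply rule: Double final consonant and add -ed. 'hug' becomes 'hugged'.

hugged


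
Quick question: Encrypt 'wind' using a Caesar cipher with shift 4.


Shift each letter by 4: w -> a, i -> m, n -> r, d -> h. Result: 'amrh'.

amrh


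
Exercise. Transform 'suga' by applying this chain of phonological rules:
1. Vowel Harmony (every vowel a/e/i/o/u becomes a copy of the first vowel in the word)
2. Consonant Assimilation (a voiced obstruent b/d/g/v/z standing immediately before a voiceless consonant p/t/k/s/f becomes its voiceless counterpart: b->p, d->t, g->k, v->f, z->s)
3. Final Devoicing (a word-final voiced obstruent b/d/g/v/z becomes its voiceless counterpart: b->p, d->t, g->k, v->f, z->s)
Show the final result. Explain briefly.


Starting form: 'suga'
Rule 1: Vowel Harmony: all vowels become 'u' (matching first vowel). 'suga' -> 'sugu'
Rule 2: Consonant Assimilation: no voiced obstruent (b/d/g/v/z) stands immediately before a voiceless consonant (p/t/k/s/f). No change.
Rule 3: Final Devoicing: the word ends in the vowel 'u', not a consonant. No change.
Final form: 'sugu'

sugu


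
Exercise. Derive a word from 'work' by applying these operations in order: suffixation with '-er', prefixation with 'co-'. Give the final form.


Step 1: Add suffix '-er' to 'work' = 'worker'
Step 2: Add prefix 'co-' to 'worker' = 'coworker'

coworker


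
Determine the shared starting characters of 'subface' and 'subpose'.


Compare from the start: 3 characters match: 'sub'. Mismatch at position 4: 'f' vs 'p'.

sub


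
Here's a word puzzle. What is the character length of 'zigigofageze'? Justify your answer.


Spell out 'zigigofageze' and number each letter: z(1), i(2), g(3), i(4), g(5), o(6), f(7), a(8), g(9), e(10), z(11), e(12). Total: 12 letters.

12


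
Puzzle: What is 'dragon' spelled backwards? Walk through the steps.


Reverse 'dragon' character by character: 'nogard'.

nogard


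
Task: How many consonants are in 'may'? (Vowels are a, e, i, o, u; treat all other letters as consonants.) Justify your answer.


Consonants in 'may': m, y = 2 consonants.

2


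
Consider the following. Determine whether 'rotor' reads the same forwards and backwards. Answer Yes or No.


Forward: 'rotor'
Reversed: 'rotor'
They are identical.

Yes


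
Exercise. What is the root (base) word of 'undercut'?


Remove prefix 'under' from 'undercut' to get root 'cut'.

cut


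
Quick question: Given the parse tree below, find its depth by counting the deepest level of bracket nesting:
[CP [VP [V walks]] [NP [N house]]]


Count bracket nesting levels:
'[' at pos 0: depth = 1
'[' at pos 4: depth = 2
'[' at pos 8: depth = 3
'[' at pos 19: depth = 2
'[' at pos 23: depth = 3
Maximum depth reached: 3

3


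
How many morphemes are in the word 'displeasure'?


Decomposition: dis- (prefix) + please (root) + -ure (suffix) = 3 morpheme(s)

3 morphemes


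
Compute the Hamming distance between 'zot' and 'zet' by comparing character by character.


Alignment:
Position 1: 'z' vs 'z' = match
Position 2: 'o' vs 'e' = DIFFER
Position 3: 't' vs 't' = match
Total differences: 1

1


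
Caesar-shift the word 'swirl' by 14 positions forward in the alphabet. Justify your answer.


Shift each letter by 14: s -> g, w -> k, i -> w, r -> f, l -> z. Result: 'gkwfz'.

gkwfz


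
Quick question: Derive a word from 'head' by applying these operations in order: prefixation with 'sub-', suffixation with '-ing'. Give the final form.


Step 1: Add prefix 'sub-' to 'head' = 'subhead'
Step 2: Add suffix '-ing' to 'subhead' = 'subheading'

subheading


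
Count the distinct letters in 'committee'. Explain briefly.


Unique letters in 'committee': {c, e, i, m, o, t} = 6 distinct letters.

6


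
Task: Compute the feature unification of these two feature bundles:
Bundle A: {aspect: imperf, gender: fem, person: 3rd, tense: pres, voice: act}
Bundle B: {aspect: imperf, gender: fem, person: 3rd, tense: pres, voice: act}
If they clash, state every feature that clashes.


Compare features:
aspect: A=imperf vs B=imperf -> unified: imperf
gender: A=fem vs B=fem -> unified: fem
person: A=3rd vs B=3rd -> unified: 3rd
tense: A=pres vs B=pres -> unified: pres
voice: A=act vs B=act -> unified: act
No clashes found.

Unified: {aspect: imperf, gender: fem, person: 3rd, tense: pres, voice: act}


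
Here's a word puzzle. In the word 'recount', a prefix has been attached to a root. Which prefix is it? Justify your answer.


The word 'recount' = 're' (prefix) + 'count' (root). The prefix is 're'.

re


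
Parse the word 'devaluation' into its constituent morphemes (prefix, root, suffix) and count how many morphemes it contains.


Step 1: Identify prefix: 'de' (meaning: reverse/remove)
Step 2: Identify root: 'value'
Step 3: Identify suffix(es): 'ation'
Decomposition: de- (prefix: reverse/remove) + value (root) + -ation (suffix: act of)
Total morphemes: 3

3 morphemes (de- (prefix: reverse/remove) + value (root) + -ation (suffix: act of))


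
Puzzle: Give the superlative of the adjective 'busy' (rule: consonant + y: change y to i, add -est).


Apply superlative formation (consonant + y: change y to i, add -est): 'busy' -> 'busiest'.

busiest


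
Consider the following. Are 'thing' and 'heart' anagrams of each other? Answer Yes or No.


Sorted letters of 'thing': 'ghint'
Sorted letters of 'heart': 'aehrt'
They do not match.

No


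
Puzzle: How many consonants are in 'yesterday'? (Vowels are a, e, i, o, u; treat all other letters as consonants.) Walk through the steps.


Consonants in 'yesterday': y, s, t, r, d, y = 6 consonants.

6


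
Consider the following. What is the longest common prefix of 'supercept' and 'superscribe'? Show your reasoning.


Compare from the start: 5 characters match: 'super'. Mismatch at position 6: 'c' vs 's'.

super


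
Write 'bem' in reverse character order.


Reverse 'bem' character by character: 'meb'.

meb


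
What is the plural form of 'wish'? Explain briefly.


Apply rule: Add -es (sibilant/fricative ending). 'wish' becomes 'wishes'.

wishes


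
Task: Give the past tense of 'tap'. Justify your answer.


Apply rule: Double final consonant and add -ed. 'tap' becomes 'tapped'.

tapped


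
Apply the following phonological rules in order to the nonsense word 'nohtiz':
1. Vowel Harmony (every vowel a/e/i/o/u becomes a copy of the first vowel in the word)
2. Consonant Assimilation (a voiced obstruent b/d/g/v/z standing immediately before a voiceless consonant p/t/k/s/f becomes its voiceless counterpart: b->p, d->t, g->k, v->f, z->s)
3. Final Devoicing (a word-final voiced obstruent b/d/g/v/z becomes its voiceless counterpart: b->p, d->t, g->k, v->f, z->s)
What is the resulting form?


Starting form: 'nohtiz'
Rule 1: Vowel Harmony: all vowels become 'o' (matching first vowel). 'nohtiz' -> 'nohtoz'
Rule 2: Consonant Assimilation: no voiced obstruent (b/d/g/v/z) stands immediately before a voiceless consonant (p/t/k/s/f). No change.
Rule 3: Final Devoicing: word-final voiced obstruent 'z' becomes voiceless 's'. 'nohtoz' -> 'nohtos'
Final form: 'nohtos'

nohtos


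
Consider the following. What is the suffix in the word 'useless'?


The word 'useless' = 'use' (root) + '-less' (suffix). The suffix is '-less'.

less


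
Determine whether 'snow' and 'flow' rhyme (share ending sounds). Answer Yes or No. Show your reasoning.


Rime (stressed vowel + following sounds) of 'snow': -ow = /oʊ/
Rime of 'flow': -ow = /oʊ/
/oʊ/ and /oʊ/ are the same ending sound, so the words rhyme.

Yes


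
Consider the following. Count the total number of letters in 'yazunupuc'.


Spell out 'yazunupuc' and number each letter: y(1), a(2), z(3), u(4), n(5), u(6), p(7), u(8), c(9). Total: 9 letters.

9


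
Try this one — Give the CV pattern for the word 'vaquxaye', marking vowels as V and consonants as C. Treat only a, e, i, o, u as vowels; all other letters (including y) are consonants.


Letter mapping: v = C, a = V, q = C, u = V, x = C, a = V, y = C, e = V.

CVCVCVCV


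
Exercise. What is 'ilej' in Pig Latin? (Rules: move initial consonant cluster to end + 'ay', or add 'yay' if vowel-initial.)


'ilej' starts with a vowel, so add 'yay': 'ilejyay'.

ilejyay


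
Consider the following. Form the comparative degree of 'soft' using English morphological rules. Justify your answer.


Apply comparative formation (add -er): 'soft' -> 'softer'.

softer


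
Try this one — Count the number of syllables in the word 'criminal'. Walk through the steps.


Break 'criminal' into syllables: crim-i-nal -> crim | i | nal = 3 syllables

3 syllables


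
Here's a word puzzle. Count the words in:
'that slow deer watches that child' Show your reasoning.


Split into words: that | slow | deer | watches | that | child = 6 words.

6


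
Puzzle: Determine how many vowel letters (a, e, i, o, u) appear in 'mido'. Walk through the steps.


Vowels in 'mido': i, o = 2 vowels.

2


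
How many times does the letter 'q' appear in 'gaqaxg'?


Letter 'q' in 'gaqaxg': found at position(s) 3 = 1 occurrence(s).

1


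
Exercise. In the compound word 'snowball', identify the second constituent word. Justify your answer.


Split 'snowball' into 'snow' + 'ball'. The second part is 'ball'.

ball


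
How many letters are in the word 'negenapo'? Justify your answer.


Spell out 'negenapo' and number each letter: n(1), e(2), g(3), e(4), n(5), a(6), p(7), o(8). Total: 8 letters.

8


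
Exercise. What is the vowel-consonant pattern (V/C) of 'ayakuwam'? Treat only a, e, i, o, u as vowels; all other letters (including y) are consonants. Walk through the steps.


Letter mapping: a = V, y = C, a = V, k = C, u = V, w = C, a = V, m = C.

VCVCVCVC


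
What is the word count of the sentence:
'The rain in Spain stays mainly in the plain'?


Split into words: The | rain | in | Spain | stays | mainly | in | the | plain = 9 words.

9


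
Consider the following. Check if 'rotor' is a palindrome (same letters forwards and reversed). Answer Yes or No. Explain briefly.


Forward: 'rotor'
Reversed: 'rotor'
They are identical.

Yes


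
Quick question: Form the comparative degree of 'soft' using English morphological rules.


Apply comparative formation (add -er): 'soft' -> 'softer'.

softer


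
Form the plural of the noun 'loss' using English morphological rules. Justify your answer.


Apply rule: Add -es (sibilant/fricative ending). 'loss' becomes 'losses'.

losses


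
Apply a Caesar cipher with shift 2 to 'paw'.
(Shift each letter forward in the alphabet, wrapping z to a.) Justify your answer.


Shift each letter by 2: p -> r, a -> c, w -> y. Result: 'rcy'.

rcy


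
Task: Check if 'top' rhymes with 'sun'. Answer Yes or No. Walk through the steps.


Rime (stressed vowel + following sounds) of 'top': -op = /ɒp/
Rime of 'sun': -un = /ʌn/
/ɒp/ and /ʌn/ are different ending sounds, so the words do not rhyme.

No


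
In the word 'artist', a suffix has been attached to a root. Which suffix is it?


The word 'artist' = 'art' (root) + '-ist' (suffix). The suffix is '-ist'.

ist


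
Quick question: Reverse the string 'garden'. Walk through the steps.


Reverse 'garden' character by character: 'nedrag'.

nedrag


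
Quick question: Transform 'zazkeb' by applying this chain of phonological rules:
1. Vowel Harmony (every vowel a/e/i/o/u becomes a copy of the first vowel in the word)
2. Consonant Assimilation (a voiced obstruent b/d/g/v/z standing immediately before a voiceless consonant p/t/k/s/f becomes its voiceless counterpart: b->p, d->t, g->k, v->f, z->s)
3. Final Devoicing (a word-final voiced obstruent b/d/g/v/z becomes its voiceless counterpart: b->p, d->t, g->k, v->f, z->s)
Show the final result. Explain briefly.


Starting form: 'zazkeb'
Rule 1: Vowel Harmony: all vowels become 'a' (matching first vowel). 'zazkeb' -> 'zazkab'
Rule 2: Consonant Assimilation: voiced obstruent before voiceless consonant becomes voiceless ('zk' -> 'sk'). 'zazkab' -> 'zaskab'
Rule 3: Final Devoicing: word-final voiced obstruent 'b' becomes voiceless 'p'. 'zaskab' -> 'zaskap'
Final form: 'zaskap'

zaskap


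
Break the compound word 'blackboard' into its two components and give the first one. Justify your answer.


Split 'blackboard' into 'black' + 'board'. The first part is 'black'.

black


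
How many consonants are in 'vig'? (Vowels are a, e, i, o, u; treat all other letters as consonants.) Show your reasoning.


Consonants in 'vig': v, g = 2 consonants.

2


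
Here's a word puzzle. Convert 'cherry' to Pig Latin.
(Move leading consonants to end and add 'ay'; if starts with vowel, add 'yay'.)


'cherry': move consonant cluster 'ch' to end and add 'ay': 'errychay'.

errychay


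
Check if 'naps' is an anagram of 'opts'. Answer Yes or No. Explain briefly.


Sorted letters of 'naps': 'anps'
Sorted letters of 'opts': 'opst'
They do not match.

No


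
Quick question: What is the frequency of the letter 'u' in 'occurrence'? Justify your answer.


Letter 'u' in 'occurrence': found at position(s) 4 = 1 occurrence(s).

1


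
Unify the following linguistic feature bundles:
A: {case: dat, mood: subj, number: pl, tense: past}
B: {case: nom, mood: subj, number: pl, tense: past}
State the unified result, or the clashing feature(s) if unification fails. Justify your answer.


Compare features:
case: A=dat vs B=nom -> CLASH
mood: A=subj vs B=subj -> unified: subj
number: A=pl vs B=pl -> unified: pl
tense: A=past vs B=past -> unified: past
Clash detected on feature 'case' (dat vs nom); unification fails.

CLASH on 'case' (dat vs nom)


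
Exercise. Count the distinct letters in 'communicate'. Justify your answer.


Unique letters in 'communicate': {a, c, e, i, m, n, o, t, u} = 9 distinct letters.

9


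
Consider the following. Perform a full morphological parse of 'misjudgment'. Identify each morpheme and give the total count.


Step 1: Identify prefix: 'mis' (meaning: wrongly)
Step 2: Identify root: 'judge'
Step 3: Identify suffix(es): 'ment'
Decomposition: mis- (prefix: wrongly) + judge (root) + -ment (suffix: action/result)
Total morphemes: 3

3 morphemes (mis- (prefix: wrongly) + judge (root) + -ment (suffix: action/result))


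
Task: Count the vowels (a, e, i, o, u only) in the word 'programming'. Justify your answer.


Vowels in 'programming': o, a, i = 3 vowels.

3


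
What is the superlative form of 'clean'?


Apply superlative formation (add -est): 'clean' -> 'cleanest'.

cleanest


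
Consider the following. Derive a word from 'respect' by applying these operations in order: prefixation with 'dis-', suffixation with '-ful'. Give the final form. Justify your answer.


Step 1: Add prefix 'dis-' to 'respect' = 'disrespect'
Step 2: Add suffix '-ful' to 'disrespect' = 'disrespectful'

disrespectful


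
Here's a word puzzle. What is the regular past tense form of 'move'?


Apply rule: Add -d (word ends in -e). 'move' becomes 'moved'.

moved


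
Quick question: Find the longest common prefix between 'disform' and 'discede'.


Compare from the start: 3 characters match: 'dis'. Mismatch at position 4: 'f' vs 'c'.

dis


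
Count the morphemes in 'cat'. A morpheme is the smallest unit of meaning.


Decomposition: cat (free morpheme) = 1 morpheme(s)

1 morphemes


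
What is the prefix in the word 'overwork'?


The word 'overwork' = 'over' (prefix) + 'work' (root). The prefix is 'over'.

over


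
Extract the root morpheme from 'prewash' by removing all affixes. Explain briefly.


Remove prefix 'pre' from 'prewash' to get root 'wash'.

wash


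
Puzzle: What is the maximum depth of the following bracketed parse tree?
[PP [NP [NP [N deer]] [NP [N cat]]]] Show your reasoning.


Count bracket nesting levels:
'[' at pos 0: depth = 1
'[' at pos 4: depth = 2
'[' at pos 8: depth = 3
'[' at pos 12: depth = 4
'[' at pos 22: depth = 3
'[' at pos 26: depth = 4
Maximum depth reached: 4

4


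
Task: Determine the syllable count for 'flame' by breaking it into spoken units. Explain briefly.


Break 'flame' into syllables: flame -> flame = 1 syllable

1 syllable


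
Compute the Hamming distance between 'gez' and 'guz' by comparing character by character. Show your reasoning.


Alignment:
Position 1: 'g' vs 'g' = match
Position 2: 'e' vs 'u' = DIFFER
Position 3: 'z' vs 'z' = match
Total differences: 1

1


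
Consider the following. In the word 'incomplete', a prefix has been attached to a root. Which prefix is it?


The word 'incomplete' = 'in' (prefix) + 'complete' (root). The prefix is 'in'.

in


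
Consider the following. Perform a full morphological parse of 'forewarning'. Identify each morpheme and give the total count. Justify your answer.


Step 1: Identify prefix: 'fore' (meaning: before/front)
Step 2: Identify root: 'warn'
Step 3: Identify suffix(es): 'ing'
Decomposition: fore- (prefix: before/front) + warn (root) + -ing (suffix: ongoing action)
Total morphemes: 3

3 morphemes (fore- (prefix: before/front) + warn (root) + -ing (suffix: ongoing action))


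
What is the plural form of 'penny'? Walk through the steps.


Apply rule: Change -y to -ies (consonant + y). 'penny' becomes 'pennies'.

pennies


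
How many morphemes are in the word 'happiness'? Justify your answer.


Decomposition: happy (root) + -ness (suffix) = 2 morpheme(s)

2 morphemes


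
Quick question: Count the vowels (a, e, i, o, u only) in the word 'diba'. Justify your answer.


Vowels in 'diba': i, a = 2 vowels.

2


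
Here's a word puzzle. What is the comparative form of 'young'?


Apply comparative formation (add -er): 'young' -> 'younger'.

younger


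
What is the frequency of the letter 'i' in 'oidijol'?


Letter 'i' in 'oidijol': found at position(s) 2, 4 = 2 occurrence(s).

2


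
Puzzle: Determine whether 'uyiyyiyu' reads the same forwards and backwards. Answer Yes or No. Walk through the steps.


Forward: 'uyiyyiyu'
Reversed: 'uyiyyiyu'
They are identical.

Yes


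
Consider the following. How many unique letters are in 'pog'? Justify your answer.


Unique letters in 'pog': {g, o, p} = 3 distinct letters.

3


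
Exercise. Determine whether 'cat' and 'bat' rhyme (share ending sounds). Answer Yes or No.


Rime (stressed vowel + following sounds) of 'cat': -at = /æt/
Rime of 'bat': -at = /æt/
/æt/ and /æt/ are the same ending sound, so the words rhyme.

Yes


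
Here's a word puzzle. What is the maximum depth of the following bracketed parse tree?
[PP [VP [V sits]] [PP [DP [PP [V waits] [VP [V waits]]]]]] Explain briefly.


Count bracket nesting levels:
'[' at pos 0: depth = 1
'[' at pos 4: depth = 2
'[' at pos 8: depth = 3
'[' at pos 18: depth = 2
'[' at pos 22: depth = 3
'[' at pos 26: depth = 4
'[' at pos 30: depth = 5
'[' at pos 40: depth = 5
'[' at pos 44: depth = 6
Maximum depth reached: 6

6


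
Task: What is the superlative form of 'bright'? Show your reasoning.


Apply superlative formation (add -est): 'bright' -> 'brightest'.

brightest


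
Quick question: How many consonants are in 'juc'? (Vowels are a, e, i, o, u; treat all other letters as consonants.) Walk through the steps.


Consonants in 'juc': j, c = 2 consonants.

2


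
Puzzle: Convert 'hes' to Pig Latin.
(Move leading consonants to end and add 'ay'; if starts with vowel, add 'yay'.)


'hes': move consonant cluster 'h' to end and add 'ay': 'eshay'.

eshay


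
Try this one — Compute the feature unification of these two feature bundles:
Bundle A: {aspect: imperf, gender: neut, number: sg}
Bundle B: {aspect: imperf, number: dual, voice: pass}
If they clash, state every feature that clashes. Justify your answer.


Compare features:
aspect: A=imperf vs B=imperf -> unified: imperf
gender: A=neut vs B=_ -> unified: neut
number: A=sg vs B=dual -> CLASH
voice: A=_ vs B=pass -> unified: pass
Clash detected on feature 'number' (sg vs dual); unification fails.

CLASH on 'number' (sg vs dual)


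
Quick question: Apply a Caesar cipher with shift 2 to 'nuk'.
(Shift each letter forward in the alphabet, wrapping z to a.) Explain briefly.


Shift each letter by 2: n -> p, u -> w, k -> m. Result: 'pwm'.

pwm


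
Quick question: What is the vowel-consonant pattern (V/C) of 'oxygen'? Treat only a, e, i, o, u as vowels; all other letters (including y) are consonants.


Letter mapping: o = V, x = C, y = C, g = C, e = V, n = C.

VCCCVC


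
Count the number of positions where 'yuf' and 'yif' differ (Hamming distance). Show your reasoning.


Alignment:
Position 1: 'y' vs 'y' = match
Position 2: 'u' vs 'i' = DIFFER
Position 3: 'f' vs 'f' = match
Total differences: 1

1


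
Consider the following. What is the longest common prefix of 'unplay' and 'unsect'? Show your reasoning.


Compare from the start: 2 characters match: 'un'. Mismatch at position 3: 'p' vs 's'.

un


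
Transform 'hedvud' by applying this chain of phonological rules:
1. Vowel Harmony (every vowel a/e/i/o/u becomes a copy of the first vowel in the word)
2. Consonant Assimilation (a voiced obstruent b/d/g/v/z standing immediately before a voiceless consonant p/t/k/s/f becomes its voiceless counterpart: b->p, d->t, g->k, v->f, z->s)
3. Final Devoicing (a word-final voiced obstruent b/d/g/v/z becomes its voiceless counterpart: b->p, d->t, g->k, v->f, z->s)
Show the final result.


Starting form: 'hedvud'
Rule 1: Vowel Harmony: all vowels become 'e' (matching first vowel). 'hedvud' -> 'hedved'
Rule 2: Consonant Assimilation: no voiced obstruent (b/d/g/v/z) stands immediately before a voiceless consonant (p/t/k/s/f). No change.
Rule 3: Final Devoicing: word-final voiced obstruent 'd' becomes voiceless 't'. 'hedved' -> 'hedvet'
Final form: 'hedvet'

hedvet


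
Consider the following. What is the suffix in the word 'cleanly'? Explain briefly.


The word 'cleanly' = 'clean' (root) + '-ly' (suffix). The suffix is '-ly'.

ly


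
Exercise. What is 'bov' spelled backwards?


Reverse 'bov' character by character: 'vob'.

vob


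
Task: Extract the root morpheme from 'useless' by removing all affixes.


Remove suffix '-less' from 'useless' to get root 'use'.

use


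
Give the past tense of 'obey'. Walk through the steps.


Apply rule: Add -ed. 'obey' becomes 'obeyed'.

obeyed


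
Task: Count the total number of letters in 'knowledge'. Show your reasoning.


Spell out 'knowledge' and number each letter: k(1), n(2), o(3), w(4), l(5), e(6), d(7), g(8), e(9). Total: 9 letters.

9
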